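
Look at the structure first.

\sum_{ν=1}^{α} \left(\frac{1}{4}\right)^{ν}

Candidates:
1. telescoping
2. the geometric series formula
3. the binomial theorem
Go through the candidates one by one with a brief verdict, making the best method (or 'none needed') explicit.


Verdict: the geometric series formula — check a ratio of consecutive terms: it is \frac{1}{4}, independent of the index, so the geometric formula closes the sum.
- telescoping: the terms as presented offer no neighboring cancellation — a telescoping rewrite may exist, but the displayed structure does not hand one over.
- the geometric series formula — applies; the problem has the shape this method handles.
- the binomial theorem — there is no pair of bases whose matched powers would reassemble into a single binomial power.


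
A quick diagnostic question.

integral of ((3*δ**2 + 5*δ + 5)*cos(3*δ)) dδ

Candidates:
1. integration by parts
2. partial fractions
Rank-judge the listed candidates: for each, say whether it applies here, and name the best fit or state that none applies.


Diagnosis: integration by parts — the integrand splits as 3*δ**2 + 5*δ + 5 times cos(3*δ) — repeatedly differentiating the polynomial part kills it, which is the parts ladder.
- integration by parts: yes, a natural case for it.
- partial fractions: the expression is not a ratio of polynomials that decomposes further.


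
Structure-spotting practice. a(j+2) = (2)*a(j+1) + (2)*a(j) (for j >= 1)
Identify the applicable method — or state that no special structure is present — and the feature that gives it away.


Diagnosis: the characteristic-root method — the recurrence is linear and homogeneous with constant coefficients, so the ansatz r^j turns it into a polynomial equation for r.


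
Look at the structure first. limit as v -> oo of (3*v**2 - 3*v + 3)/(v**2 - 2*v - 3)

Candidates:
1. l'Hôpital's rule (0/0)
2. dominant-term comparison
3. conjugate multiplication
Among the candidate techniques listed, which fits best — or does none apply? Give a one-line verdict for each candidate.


Verdict: dominant-term comparison — at large v only the top-degree terms survive; compare the leading terms and the limit falls out.
- l'Hôpital's rule (0/0): as a single quotient the expression runs to ∞/∞ at the limit point — an at-infinity form of the rule would apply, though the leading-growth comparison is the direct reading.
- dominant-term comparison: yes, a natural case for it.
- conjugate multiplication — there are no radicals in tension whose conjugate would simplify matters.


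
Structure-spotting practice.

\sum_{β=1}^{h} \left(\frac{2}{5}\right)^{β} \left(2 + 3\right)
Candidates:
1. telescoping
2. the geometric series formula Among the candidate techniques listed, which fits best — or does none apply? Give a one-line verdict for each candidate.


Technique: the geometric series formula — term-over-term division gives \frac{2}{5} every time — index-free ratio, geometric sum formula applies.
- telescoping — the summand is not presented as a shifted difference — a telescoping rewrite may exist, but the displayed structure does not offer one.
- the geometric series formula: yes — fits the structure here.


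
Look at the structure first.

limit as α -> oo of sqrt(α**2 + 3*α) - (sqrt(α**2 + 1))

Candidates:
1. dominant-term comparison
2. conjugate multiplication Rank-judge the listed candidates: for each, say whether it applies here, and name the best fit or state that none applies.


Diagnosis: conjugate multiplication — divergence minus divergence hides a finite answer — expose it by pairing sqrt(α**2 + 3*α) - sqrt(α**2 + 1) with its conjugate.
- dominant-term comparison — no dominant-degree comparison decides it.
- conjugate multiplication: yes, a natural case for it.


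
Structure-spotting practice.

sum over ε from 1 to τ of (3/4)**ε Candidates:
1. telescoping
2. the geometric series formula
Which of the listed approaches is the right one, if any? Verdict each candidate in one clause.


Technique: the geometric series formula — each summand is the previous one scaled by 3/4; that constant multiplier is itself the geometric structure.
- telescoping: the terms as presented offer no neighboring cancellation — a telescoping rewrite may exist, but the displayed structure does not hand one over.
- the geometric series formula — a fit — the right tool for this form.


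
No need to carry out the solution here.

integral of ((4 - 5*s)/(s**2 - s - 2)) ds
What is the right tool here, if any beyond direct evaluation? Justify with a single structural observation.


Best approach: partial fractions — each factor of s**2 - s - 2 owns one elementary piece of the integrand — separate them and integrate piecewise.


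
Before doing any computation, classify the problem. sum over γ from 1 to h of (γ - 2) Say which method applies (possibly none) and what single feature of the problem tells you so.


Diagnosis: no special technique — the summand is a plain polynomial in γ (expanding first if it arrives factored); standard power-sum formulas evaluate it term by term.


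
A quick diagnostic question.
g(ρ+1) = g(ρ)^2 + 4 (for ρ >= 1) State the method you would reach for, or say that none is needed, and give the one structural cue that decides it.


Diagnosis: no special technique — the update rule curves (it is not linear in the unknown sequence), so no superposition-based closed form attaches — iterate or study it directly.


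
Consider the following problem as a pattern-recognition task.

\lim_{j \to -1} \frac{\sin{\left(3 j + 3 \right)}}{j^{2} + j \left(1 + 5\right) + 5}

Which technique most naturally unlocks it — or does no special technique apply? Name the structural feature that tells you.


Verdict: l'Hôpital's rule (0/0) — both numerator and denominator vanish at -1: the genuine 0/0 indeterminate that l'Hôpital exists for. A first-order expansion at the point is an equally standard path; the rule packages it.


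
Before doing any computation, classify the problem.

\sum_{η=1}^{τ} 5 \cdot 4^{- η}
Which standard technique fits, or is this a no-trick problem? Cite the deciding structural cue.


Diagnosis: the geometric series formula — consecutive terms stand in a fixed index-free ratio — the geometric sum formula closes it.


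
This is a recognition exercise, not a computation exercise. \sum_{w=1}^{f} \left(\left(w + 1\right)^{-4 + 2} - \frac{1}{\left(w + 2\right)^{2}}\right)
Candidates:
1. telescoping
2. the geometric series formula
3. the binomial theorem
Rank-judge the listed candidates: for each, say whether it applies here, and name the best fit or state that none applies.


Diagnosis: telescoping — the piece each term subtracts is \left(w + 1\right)^{-4 + 2} advanced by one index, and it reappears with a plus sign leading the following term — the sum collapses to its boundary terms.
- telescoping: yes — fits the structure here.
- the geometric series formula: the term-to-term ratio changes with the index, so the geometric formula cannot close it.
- the binomial theorem: there is no sum-raised-to-a-power identity hiding in these terms.


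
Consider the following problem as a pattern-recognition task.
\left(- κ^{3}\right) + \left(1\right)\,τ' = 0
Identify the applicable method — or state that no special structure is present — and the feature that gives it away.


Method: no special technique — with τ absent the equation is not coupled at all: direct integration in κ.


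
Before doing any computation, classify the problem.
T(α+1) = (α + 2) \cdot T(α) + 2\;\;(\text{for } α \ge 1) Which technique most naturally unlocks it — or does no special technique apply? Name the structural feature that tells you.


Verdict: a summation factor — first-order linear but the coefficient α + 2 moves with the index — divide by the cumulative product and telescope.


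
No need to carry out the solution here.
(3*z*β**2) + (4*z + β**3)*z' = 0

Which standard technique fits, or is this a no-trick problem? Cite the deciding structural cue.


Diagnosis: the exact-equation method — take the mixed partials of 3*z*β**2 and 4*z + β**3: they are equal, which certifies an exact differential.


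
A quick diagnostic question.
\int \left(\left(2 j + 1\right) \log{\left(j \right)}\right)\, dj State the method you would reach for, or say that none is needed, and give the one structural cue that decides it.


Best approach: integration by parts — choose u = \log{\left(j \right)}: one derivative turns the logarithm algebraic, and the remaining factor 2 j + 1 integrates term by term under the power rule.


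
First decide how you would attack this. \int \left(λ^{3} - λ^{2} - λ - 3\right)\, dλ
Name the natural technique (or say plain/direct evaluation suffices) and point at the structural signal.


Technique: no special technique — scan for structure and find none: constant multiples of powers of λ, integrate directly.


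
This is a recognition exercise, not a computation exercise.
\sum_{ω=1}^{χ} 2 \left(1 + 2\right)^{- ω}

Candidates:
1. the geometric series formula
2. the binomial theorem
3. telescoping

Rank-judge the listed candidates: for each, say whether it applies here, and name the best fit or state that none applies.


Verdict: the geometric series formula — consecutive terms stand in a fixed index-free ratio — the geometric sum formula closes it.
- the geometric series formula — applies; the problem has the shape this method handles.
- the binomial theorem — no binomial coefficients pair up with complementary powers here.
- telescoping — computed from the summand as displayed, the partial sums build up without the pairwise collapse telescoping exploits.


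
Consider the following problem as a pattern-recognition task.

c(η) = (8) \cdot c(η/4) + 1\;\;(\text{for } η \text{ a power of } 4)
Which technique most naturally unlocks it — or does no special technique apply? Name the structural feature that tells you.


Technique: the master substitution — treat m = log base 4 of η as the new clock: one recursion step advances m by one while η scales by 4.


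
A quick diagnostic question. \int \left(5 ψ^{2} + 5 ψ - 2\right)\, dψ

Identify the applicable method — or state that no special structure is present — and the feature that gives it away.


Diagnosis: no special technique — the integrand is a sum of constant multiples of powers of ψ — integrate term by term.


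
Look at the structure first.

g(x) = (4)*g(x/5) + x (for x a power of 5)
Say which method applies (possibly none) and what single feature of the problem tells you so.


Diagnosis: the master substitution — a divide-and-conquer shape: argument x/5, so change variables with x = 5^m and solve the linear version.


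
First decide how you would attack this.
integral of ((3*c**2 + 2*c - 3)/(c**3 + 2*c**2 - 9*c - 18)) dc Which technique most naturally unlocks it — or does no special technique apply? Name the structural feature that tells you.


Best approach: partial fractions — break c**3 + 2*c**2 - 9*c - 18 into its roots and the integral splits into logarithm-sized bites.


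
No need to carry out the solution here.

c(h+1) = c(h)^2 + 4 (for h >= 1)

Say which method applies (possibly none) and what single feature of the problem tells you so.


Verdict: no special technique — the update rule curves (it is not linear in the unknown sequence), so no superposition-based closed form attaches — iterate or study it directly.


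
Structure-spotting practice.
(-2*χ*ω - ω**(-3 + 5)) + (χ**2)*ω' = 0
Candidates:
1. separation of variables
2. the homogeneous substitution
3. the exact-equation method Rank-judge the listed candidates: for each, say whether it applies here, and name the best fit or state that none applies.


Technique: the homogeneous substitution — the slope's numerator and denominator have matching total degree, so it depends only on ω/χ and the ratio substitution collapses it. This doubles as a Bernoulli equation in the unknown as written; the homogeneous route needs no setup at all.
- separation of variables: the two dependences do not factor apart.
- the homogeneous substitution — applicable, and directly so.
- the exact-equation method: the mixed-partials test fails on this split — it is not an exact differential as presented.


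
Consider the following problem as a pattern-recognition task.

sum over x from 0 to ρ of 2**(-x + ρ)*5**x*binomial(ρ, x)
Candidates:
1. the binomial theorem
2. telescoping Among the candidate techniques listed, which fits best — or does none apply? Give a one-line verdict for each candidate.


Method: the binomial theorem — binomial(ρ, x) weighting matched powers of 5 and 2 is the expanded form of (5 + 2)^ρ — fold it back up.
- the binomial theorem — a fit — the right tool for this form.
- telescoping: writing out consecutive terms as given produces no pairwise cancellation.


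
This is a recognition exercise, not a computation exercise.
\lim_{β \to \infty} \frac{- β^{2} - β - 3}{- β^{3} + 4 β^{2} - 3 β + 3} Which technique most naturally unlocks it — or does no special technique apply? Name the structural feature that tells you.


Diagnosis: dominant-term comparison — divide through by the highest power of β; every lower-order term dies and the dominant terms decide the limit. Differentiating the expression as a single quotient would eventually settle it as well; matching dominant growth settles it immediately.


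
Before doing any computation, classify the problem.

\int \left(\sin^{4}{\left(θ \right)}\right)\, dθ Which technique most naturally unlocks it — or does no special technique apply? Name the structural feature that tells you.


Verdict: a trigonometric identity — an even power like \sin^{4}{\left(θ \right)} flattens under the half-angle identity into first-degree cosines you can integrate directly.


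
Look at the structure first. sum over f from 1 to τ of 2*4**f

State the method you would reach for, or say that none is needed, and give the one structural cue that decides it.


Verdict: the geometric series formula — check a ratio of consecutive terms: it is 4, independent of the index, so the geometric formula closes the sum.


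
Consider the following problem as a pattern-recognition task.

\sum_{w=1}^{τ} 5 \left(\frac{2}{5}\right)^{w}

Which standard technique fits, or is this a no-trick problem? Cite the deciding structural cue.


Verdict: the geometric series formula — consecutive terms stand in a fixed index-free ratio — the geometric sum formula closes it.


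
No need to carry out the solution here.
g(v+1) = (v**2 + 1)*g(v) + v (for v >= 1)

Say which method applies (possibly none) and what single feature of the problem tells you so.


Method: a summation factor — it is first-order linear but the coefficient v**2 + 1 depends on the index, so multiply through by a summation factor to telescope it.


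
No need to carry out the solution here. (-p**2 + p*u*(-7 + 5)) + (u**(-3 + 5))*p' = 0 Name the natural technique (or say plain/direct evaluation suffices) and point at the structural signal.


Method: the homogeneous substitution — the slope's numerator and denominator share total degree; set v = p/u and the equation drops to separable form. This doubles as a Bernoulli equation in the unknown as written; the homogeneous route needs no setup at all.


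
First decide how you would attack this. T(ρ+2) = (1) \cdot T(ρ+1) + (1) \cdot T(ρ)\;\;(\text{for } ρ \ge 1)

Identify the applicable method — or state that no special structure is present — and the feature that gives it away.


Verdict: the characteristic-root method — try a geometric ansatz r^ρ: constant coefficients turn the recurrence into one polynomial equation in r.


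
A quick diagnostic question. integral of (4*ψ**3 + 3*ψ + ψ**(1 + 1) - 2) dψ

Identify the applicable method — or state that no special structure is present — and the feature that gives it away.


Technique: no special technique — scan for structure and find none: constant multiples of powers of ψ, integrate directly.


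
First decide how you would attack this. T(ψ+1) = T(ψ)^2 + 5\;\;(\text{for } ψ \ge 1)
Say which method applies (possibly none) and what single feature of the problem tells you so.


Verdict: no special technique — the map from one term to the next is curved, not linear, so linear closed-form machinery does not attach.


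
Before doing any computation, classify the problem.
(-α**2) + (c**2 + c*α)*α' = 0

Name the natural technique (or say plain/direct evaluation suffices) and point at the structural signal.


Best approach: the homogeneous substitution — solved for the derivative, the right side is unchanged under scaling c and α together — it depends only on the ratio α/c, so substitute a single ratio variable. This can also be massaged into Bernoulli form (the roles of the variables may need exchanging); the homogeneous substitution avoids that setup.


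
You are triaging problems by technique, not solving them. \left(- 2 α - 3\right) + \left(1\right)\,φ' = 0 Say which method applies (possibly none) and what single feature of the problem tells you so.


Method: no special technique — the slope is a function of α alone, so integrate both sides directly.


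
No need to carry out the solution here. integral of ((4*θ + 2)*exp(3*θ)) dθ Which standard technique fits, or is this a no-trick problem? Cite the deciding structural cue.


Technique: integration by parts — 4*θ + 2 dies after finitely many derivatives while exp(3*θ) cycles under integration — the tabular/parts setup.


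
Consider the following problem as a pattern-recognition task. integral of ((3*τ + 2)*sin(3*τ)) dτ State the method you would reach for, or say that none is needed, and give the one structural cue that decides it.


Best approach: integration by parts — the integrand splits as 3*τ + 2 times sin(3*τ) — repeatedly differentiating the polynomial part kills it, which is the parts ladder.


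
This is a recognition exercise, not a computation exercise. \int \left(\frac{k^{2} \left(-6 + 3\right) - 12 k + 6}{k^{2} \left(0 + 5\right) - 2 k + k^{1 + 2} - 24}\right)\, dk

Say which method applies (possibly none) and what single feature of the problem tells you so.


Method: partial fractions — the factorization of (k^{2} \left(0 + 5\right) - 2 k + k^{1 + 2} - 24) is the whole battle; after it, each term is a table integral.


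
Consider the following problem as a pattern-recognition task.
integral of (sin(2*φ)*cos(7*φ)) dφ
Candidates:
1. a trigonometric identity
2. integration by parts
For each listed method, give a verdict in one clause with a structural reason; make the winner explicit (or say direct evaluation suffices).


Method: a trigonometric identity — two different frequencies multiply in sin(2*φ)*cos(7*φ); the product-to-sum formula separates them.
- a trigonometric identity — yes — fits the structure here.
- integration by parts: not the natural route: no polynomial-kernel product appears — a recursive parts reduction of the trigonometric product exists, but the identity rewrite is direct.


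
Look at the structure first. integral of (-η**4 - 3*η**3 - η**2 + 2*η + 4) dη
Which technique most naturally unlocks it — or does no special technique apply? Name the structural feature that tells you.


Diagnosis: no special technique — nothing composite, nothing rational, nothing trigonometric — each constant-multiple power of η integrates by the power rule alone.


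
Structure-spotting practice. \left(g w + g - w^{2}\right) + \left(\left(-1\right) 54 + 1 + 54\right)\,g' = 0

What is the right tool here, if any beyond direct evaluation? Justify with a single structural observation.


Diagnosis: a linear integrating factor — the unknown enters only to the first power against a nonzero forcing term — the integrating-factor template applies directly.


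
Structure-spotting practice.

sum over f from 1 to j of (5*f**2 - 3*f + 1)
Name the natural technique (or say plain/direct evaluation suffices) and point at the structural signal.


Method: no special technique — no ratio, no shift structure, no binomial pattern: sum the constant-multiple powers of f with known formulas.


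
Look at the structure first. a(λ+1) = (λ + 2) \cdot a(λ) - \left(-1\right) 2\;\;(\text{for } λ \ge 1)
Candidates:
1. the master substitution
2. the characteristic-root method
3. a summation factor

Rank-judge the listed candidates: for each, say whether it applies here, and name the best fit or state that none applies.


Technique: a summation factor — one-term recursion with variable weight λ + 2 is solved by product normalization, not by root-finding.
- the master substitution — this is shift-type recursion, outside the divide-and-conquer template.
- the characteristic-root method — an index-dependent weight blocks the pure exponential ansatz.
- a summation factor: yes, a natural case for it.


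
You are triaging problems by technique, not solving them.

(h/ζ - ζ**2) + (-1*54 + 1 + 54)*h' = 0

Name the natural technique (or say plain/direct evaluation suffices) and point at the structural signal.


Best approach: a linear integrating factor — linear in the unknown with genuine forcing: multiply through by the exponential of the integrated coefficient and the left side closes into one derivative.


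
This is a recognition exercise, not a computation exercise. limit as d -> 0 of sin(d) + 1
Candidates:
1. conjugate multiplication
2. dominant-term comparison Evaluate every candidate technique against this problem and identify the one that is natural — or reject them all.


Diagnosis: no special technique — the expression is continuous at the evaluation point — substitute directly; no indeterminate form appears.
- conjugate multiplication: no divergent radical difference is present for a conjugate pair to cancel.
- dominant-term comparison: no dominant power emerges to decide the limit by degree comparison.


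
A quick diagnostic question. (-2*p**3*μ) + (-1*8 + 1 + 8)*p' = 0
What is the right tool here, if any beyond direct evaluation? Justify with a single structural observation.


Best approach: separation of variables — one side of the product carries the independent variable, the other the unknown — the textbook separation shape.


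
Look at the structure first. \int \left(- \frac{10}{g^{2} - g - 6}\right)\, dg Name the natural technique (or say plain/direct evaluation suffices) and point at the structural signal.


Best approach: partial fractions — g^{2} - g - 6 splits into linear pieces, so the quotient is a sum of simple fractions — decompose before integrating.


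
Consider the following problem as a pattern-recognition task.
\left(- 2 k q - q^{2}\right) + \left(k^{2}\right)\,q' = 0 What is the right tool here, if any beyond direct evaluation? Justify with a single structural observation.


Best approach: the homogeneous substitution — the slope's numerator and denominator share total degree; set v = q/k and the equation drops to separable form. This doubles as a Bernoulli equation in the unknown as written; the homogeneous route needs no setup at all.


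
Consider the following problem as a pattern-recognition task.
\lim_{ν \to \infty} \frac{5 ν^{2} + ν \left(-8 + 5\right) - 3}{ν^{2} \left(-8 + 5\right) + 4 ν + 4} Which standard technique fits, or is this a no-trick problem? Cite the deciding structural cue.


Verdict: dominant-term comparison — at large ν only the top-degree terms survive; compare the leading terms and the limit falls out. l'Hôpital's at-infinity variant applies to the expression viewed as a single quotient; the leading-term comparison is the direct route.


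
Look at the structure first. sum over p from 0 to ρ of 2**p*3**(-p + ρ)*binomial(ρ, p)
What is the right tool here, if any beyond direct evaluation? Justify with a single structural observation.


Best approach: the binomial theorem — terms weighting binomial(ρ, p) against matched powers of 2 and 3 reassemble into (2 + 3)^ρ by the binomial theorem.


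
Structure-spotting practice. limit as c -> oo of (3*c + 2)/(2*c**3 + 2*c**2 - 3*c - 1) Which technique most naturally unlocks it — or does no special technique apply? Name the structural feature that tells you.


Technique: dominant-term comparison — divide by the highest power of c present: lower-order terms vanish and the dominant ratio remains. As a single quotient, the ∞/∞ shape would yield to repeated differentiation as well — the growth comparison gets there in one look.


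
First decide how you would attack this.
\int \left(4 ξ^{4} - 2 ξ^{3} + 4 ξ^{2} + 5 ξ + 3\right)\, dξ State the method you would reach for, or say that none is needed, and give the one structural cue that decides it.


Best approach: no special technique — the integrand is a sum of constant multiples of powers of ξ — integrate term by term.


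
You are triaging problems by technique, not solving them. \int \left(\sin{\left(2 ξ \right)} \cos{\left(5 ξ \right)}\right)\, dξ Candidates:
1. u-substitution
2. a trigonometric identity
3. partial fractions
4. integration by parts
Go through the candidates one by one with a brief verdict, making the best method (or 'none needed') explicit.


Technique: a trigonometric identity — apply product-to-sum to \sin{\left(2 ξ \right)} \cos{\left(5 ξ \right)}: two clean single-angle terms replace one awkward product.
- u-substitution — no subexpression of the integrand serves as a whole-integral substitution inner — individual terms may offer their own, but none carries its derivative as a factor of the full integrand; a working change of variable would have to be constructed from outside the expression.
- a trigonometric identity: yes — fits the structure here.
- partial fractions: there is no rational-function structure to decompose.
- integration by parts: not the fit here: there is no polynomial factor to ladder down — parts can still close the trigonometric product by recursion, though the identity rewrite is the direct route.


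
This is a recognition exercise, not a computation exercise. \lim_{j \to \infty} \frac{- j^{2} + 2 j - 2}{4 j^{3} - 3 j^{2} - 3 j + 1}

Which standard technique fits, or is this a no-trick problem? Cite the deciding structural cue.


Diagnosis: dominant-term comparison — as j grows, only the highest-degree terms matter — compare leading terms and read the limit off. Differentiating the expression as a single quotient would eventually settle it as well; matching dominant growth settles it immediately.


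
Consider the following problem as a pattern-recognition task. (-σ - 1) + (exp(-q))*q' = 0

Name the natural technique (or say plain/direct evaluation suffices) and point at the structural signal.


Technique: separation of variables — all dependence on the two variables factors apart, the defining separable shape. One could also solve this as an exact equation; with each coefficient in its own variable, separating is the same work with fewer steps.


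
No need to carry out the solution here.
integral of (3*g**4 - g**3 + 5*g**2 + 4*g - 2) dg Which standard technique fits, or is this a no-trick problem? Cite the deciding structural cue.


Best approach: no special technique — every term is a constant multiple of a power of g; term-wise power-rule integration needs no preliminary transformation.


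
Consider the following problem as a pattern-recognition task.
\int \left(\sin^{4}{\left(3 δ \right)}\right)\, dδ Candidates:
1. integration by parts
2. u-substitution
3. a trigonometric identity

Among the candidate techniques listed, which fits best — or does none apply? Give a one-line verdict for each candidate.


Technique: a trigonometric identity — \sin^{4}{\left(3 δ \right)} calls for power reduction: rewrite via double angles before any antiderivative is attempted.
- integration by parts: not the natural route: no polynomial-kernel product appears — a recursive parts reduction of the trigonometric product exists, but the identity rewrite is direct.
- u-substitution: no subexpression of the integrand serves as a whole-integral substitution inner — individual terms may offer their own, but none carries its derivative as a factor of the full integrand; a working change of variable would have to be constructed from outside the expression.
- a trigonometric identity — a fit — the right tool for this form.


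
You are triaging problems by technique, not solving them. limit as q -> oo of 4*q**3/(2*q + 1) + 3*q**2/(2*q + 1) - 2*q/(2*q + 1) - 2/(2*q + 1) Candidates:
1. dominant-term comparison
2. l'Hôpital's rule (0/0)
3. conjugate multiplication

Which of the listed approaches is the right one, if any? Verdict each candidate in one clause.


Best approach: dominant-term comparison — growth-rate triage: the leading powers of q decide the limit, everything else is noise.
- dominant-term comparison: yes, a natural case for it.
- l'Hôpital's rule (0/0) — as a single quotient the expression runs to ∞/∞ at the limit point — an at-infinity form of the rule would apply, though the leading-growth comparison is the direct reading.
- conjugate multiplication: the conjugate move applies to radical differences, which this is not.


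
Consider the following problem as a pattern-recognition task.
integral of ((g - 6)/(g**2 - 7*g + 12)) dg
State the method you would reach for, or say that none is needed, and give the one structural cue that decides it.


Technique: partial fractions — g**2 - 7*g + 12 splits into linear pieces, so the quotient is a sum of simple fractions — decompose before integrating.


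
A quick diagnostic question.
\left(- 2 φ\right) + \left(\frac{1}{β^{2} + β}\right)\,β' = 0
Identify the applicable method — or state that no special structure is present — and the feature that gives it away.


Method: separation of variables — solved for the derivative, the right side splits multiplicatively into a function of each variable alone — divide and integrate each side. A Bernoulli rewrite would carry it as the equation stands — separating the variables needs no rearrangement either.


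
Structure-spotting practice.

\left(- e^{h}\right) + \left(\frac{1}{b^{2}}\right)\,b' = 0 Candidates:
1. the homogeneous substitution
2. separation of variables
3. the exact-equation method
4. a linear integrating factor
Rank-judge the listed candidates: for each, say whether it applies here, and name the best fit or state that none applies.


Method: separation of variables — all dependence on the two variables factors apart, the defining separable shape.
- the homogeneous substitution — solved for the derivative, the right side changes under joint scaling of the two variables.
- separation of variables: yes, a natural case for it.
- the exact-equation method — with no real cross-dependence between the variables, the exact-equation machinery is a detour rather than the natural reading.
- a linear integrating factor: a nonlinear term in the unknown puts this outside the integrating-factor template.


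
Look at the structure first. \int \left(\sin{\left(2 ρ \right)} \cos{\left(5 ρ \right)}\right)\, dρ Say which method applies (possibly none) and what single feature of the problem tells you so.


Diagnosis: a trigonometric identity — split \sin{\left(2 ρ \right)} \cos{\left(5 ρ \right)} with the angle-addition identities: the resulting sum integrates term by term.


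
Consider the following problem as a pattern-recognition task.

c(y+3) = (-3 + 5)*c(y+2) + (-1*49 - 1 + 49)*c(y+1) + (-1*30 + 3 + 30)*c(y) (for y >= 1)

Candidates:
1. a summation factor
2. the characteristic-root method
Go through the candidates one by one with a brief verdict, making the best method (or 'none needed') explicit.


Diagnosis: the characteristic-root method — the recurrence treats every index alike (constant coefficients, no forcing) — precisely the regime where r^y trials close it.
- a summation factor — a summation factor telescopes one-step recursions; this one carries higher-order memory.
- the characteristic-root method: applies; the problem has the shape this method handles.


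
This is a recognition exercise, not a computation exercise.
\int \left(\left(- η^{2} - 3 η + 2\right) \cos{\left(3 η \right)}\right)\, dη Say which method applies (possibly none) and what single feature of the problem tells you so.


Technique: integration by parts — a polynomial - η^{2} - 3 η + 2 against the kernel \cos{\left(3 η \right)} is the signature bounded-ladder case for integration by parts.


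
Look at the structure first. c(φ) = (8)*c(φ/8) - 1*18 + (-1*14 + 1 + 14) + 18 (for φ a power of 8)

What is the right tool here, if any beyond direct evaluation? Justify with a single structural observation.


Best approach: the master substitution — index division is the fingerprint: φ/8 in the recursive call means substitute φ = 8^m.


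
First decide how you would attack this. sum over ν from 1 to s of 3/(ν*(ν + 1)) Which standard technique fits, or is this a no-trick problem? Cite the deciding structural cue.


Technique: telescoping — poles of 3/(ν*(ν + 1)) differ by an integer, the telltale of a telescoping partial-fraction sum.


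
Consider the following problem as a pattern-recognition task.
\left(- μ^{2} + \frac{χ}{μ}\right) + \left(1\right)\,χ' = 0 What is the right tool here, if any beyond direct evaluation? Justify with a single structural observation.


Verdict: a linear integrating factor — linear in the unknown with genuine forcing: multiply through by the exponential of the integrated coefficient and the left side closes into one derivative.


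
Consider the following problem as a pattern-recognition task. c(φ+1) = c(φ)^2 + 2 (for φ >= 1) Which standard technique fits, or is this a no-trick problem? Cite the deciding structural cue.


Best approach: no special technique — the unknown enters the rule nonlinearly, not as a weighted sum — no linear method is even well-posed.


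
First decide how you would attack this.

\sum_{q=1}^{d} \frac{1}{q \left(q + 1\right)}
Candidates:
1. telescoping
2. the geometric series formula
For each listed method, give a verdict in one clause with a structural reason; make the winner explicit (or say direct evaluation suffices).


Verdict: telescoping — the denominator's roots in \frac{1}{q \left(q + 1\right)} sit an integer apart: decomposition produces a self-cancelling chain.
- telescoping — yes — fits the structure here.
- the geometric series formula — dividing successive terms gives an index-dependent quantity, not a constant.


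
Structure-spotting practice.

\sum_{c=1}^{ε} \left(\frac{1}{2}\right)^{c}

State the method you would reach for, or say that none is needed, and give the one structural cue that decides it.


Diagnosis: the geometric series formula — check a ratio of consecutive terms: it is \frac{1}{2}, independent of the index, so the geometric formula closes the sum.


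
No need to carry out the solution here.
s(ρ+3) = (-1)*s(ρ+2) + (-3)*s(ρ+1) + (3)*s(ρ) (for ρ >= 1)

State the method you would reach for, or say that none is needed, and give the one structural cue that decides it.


Method: the characteristic-root method — shift-invariance with fixed coefficients calls for exponential trials; the characteristic polynomial finds every r^ρ.


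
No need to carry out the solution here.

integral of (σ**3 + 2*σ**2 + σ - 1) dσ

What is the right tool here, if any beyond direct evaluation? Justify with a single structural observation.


Diagnosis: no special technique — every term is a constant multiple of a power of σ; term-wise power-rule integration needs no preliminary transformation.


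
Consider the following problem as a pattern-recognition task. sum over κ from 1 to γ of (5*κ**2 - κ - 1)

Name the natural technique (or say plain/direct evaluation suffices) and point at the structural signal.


Diagnosis: no special technique — constant-multiple powers of κ with no cancellation partners and no common ratio — use the standard power-sum formulas.


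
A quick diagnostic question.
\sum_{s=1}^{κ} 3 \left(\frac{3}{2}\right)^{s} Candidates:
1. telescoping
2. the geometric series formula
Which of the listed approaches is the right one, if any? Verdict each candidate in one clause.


Diagnosis: the geometric series formula — each summand is the previous one scaled by \frac{3}{2}; that constant multiplier is itself the geometric structure.
- telescoping — computed from the summand as displayed, the partial sums build up without the pairwise collapse telescoping exploits.
- the geometric series formula: yes — fits the structure here.


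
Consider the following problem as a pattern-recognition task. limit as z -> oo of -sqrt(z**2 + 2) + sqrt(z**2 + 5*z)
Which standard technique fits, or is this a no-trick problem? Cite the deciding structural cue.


Diagnosis: conjugate multiplication — infinity minus infinity with a radical in play — multiply by the conjugate so the divergences of sqrt(z**2 + 5*z) and sqrt(z**2 + 2) annihilate.


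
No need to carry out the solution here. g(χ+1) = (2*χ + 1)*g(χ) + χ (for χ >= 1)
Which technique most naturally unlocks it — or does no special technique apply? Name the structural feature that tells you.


Verdict: a summation factor — an index-dependent multiplier 2*χ + 1 rules out characteristic roots; a summation factor converts it to a pure difference.


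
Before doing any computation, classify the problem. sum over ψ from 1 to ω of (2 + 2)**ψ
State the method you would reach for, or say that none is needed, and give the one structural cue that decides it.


Technique: the geometric series formula — consecutive terms stand in a fixed index-free ratio — the geometric sum formula closes it.


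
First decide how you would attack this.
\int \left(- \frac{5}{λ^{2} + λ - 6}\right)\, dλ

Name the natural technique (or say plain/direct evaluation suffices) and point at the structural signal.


Verdict: partial fractions — the bottom, λ^{2} + λ - 6, comes apart into simple factors, and a proper rational function over split factors decomposes.


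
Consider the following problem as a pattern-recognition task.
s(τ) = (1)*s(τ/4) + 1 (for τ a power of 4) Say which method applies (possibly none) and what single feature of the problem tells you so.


Best approach: the master substitution — index division is the fingerprint: τ/4 in the recursive call means substitute τ = 4^m.


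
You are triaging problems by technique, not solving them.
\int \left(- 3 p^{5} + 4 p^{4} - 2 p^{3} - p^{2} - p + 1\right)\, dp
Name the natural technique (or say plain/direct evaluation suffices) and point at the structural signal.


Diagnosis: no special technique — scan for structure and find none: constant multiples of powers of p, integrate directly.


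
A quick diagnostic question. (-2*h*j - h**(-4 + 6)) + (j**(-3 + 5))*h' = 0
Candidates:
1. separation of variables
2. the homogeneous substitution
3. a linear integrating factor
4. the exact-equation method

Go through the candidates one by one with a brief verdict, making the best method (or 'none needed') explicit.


Technique: the homogeneous substitution — scaling j and h together leaves the slope fixed — it depends only on h/j, so substitute the ratio. A Bernoulli substitution is a fair alternative on this equation directly; the homogeneous reading takes it as given.
- separation of variables: no division isolates the independent variable from the unknown.
- the homogeneous substitution — yes, a natural case for it.
- a linear integrating factor: a nonlinear term in the unknown puts this outside the integrating-factor template.
- the exact-equation method: the mixed partial derivatives differ, so the left side is not a total differential.
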